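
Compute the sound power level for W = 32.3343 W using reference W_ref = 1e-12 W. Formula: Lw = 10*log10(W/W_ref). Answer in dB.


W / W_ref = 32.3343 / 1e-12 = 3.23343e+13
Lw = 10 * log10(3.23343e+13) = 135.1 dB


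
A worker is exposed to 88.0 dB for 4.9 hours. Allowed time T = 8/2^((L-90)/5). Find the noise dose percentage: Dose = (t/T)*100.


T_allowed = 8 / 2^((88.0 - 90)/5) = 10.5561 hr
Dose = 4.9 / 10.5561 * 100 = 46.419 %


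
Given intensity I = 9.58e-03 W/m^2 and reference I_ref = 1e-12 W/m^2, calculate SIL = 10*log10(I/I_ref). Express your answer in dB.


I / I_ref = 9.58e-03 / 1e-12 = 9.58e+09
SIL = 10 * log10(9.58e+09) = 99.814 dB


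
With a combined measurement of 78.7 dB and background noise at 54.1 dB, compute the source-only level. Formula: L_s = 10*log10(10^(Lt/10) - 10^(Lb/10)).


10^(78.7/10) = 7.4131e+07
10^(54.1/10) = 257040
Difference = 7.4131e+07 - 257040 = 7.3874e+07
L_source = 10*log10(7.3874e+07) = 78.685 dB


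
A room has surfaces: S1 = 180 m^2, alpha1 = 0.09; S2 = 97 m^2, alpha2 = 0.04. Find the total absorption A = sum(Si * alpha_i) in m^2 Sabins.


180 * 0.09 = 16.2
97 * 0.04 = 3.88
A_total = 16.2 + 3.88 = 20.08 m^2


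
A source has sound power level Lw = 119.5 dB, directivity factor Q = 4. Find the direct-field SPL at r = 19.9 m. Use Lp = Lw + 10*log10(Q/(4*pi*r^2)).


4*pi*r^2 = 4*pi*19.9^2 = 4976.41 m^2
Q / (4*pi*r^2) = 4 / 4976.41 = 0.000803792
Lp = 119.5 + 10*log10(0.000803792) = 88.551 dB


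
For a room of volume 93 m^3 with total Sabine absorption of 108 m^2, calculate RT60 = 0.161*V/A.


RT60 = 0.161 * 93 / 108 = 0.13864 s


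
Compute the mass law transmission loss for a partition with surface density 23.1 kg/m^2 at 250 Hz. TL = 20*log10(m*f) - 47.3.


m * f = 23.1 * 250 = 5775
20*log10(5775) = 75.231 dB
TL = 75.231 - 47.3 = 27.931 dB


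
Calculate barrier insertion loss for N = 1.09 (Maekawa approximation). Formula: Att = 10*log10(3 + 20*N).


3 + 20*N = 3 + 20*1.09 = 24.8
Att = 10*log10(24.8) = 13.945 dB


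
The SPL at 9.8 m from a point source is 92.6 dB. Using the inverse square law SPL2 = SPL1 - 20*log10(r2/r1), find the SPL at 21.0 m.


r2/r1 = 21.0/9.8 = 2.14286
Correction = 20*log10(2.14286) = 6.61988 dB
SPL2 = 92.6 - 6.61988 = 85.98 dB


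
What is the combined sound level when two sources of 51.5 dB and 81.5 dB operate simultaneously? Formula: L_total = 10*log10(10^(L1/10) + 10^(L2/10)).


10^(51.5/10) = 141254
10^(81.5/10) = 1.41254e+08
Sum = 141254 + 1.41254e+08 = 1.41395e+08
L_total = 10*log10(1.41395e+08) = 81.504 dB


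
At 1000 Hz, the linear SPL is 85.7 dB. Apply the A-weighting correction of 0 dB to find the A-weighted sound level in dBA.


A-weighting table: 1000 Hz -> 0 dB correction
SPL_A = SPL + correction = 85.7 + (0) = 85.7 dBA


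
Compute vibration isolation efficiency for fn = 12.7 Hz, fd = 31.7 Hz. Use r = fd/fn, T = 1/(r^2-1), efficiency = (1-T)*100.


r = 31.7 / 12.7 = 2.49606
r^2 - 1 = 2.49606^2 - 1 = 5.23032
T = 1/5.23032 = 0.191193
Efficiency = (1 - 0.191193)*100 = 80.881 %


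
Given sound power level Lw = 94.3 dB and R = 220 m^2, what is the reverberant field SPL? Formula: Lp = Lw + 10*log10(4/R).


4/R = 4/220 = 0.0181818
Lp = 94.3 + 10*log10(0.0181818) = 76.896 dB


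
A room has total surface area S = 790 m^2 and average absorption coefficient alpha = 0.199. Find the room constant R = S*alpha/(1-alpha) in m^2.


R = 790 * 0.199 / (1 - 0.199) = 196.27 m^2


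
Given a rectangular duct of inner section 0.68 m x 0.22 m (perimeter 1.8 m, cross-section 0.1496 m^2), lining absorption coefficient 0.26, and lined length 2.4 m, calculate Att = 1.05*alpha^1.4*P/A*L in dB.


alpha^1.4 = 0.26^1.4 = 0.151692
Attenuation rate = 1.05 * alpha^1.4 * P / A
= 1.05 * 0.151692 * 1.8 / 0.1496 = 1.91643 dB/m
Total Att = 1.91643 * 2.4 = 4.5994 dB


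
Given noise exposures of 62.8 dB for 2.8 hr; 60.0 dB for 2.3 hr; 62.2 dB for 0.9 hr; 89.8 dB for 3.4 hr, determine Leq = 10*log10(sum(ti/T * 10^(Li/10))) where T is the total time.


T_total = 2.8 + 2.3 + 0.9 + 3.4 = 9.4 hr
(2.8/9.4) * 10^(62.8/10) = 567584
(2.3/9.4) * 10^(60.0/10) = 244681
(0.9/9.4) * 10^(62.2/10) = 158897
(3.4/9.4) * 10^(89.8/10) = 3.45423e+08
Sum = 567584 + 244681 + 158897 + 3.45423e+08 = 3.46394e+08
Leq = 10*log10(3.46394e+08) = 85.396 dB


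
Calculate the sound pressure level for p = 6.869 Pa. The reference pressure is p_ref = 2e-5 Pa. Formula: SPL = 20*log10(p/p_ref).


p / p_ref = 6.869 / 2e-5 = 343450
SPL = 20 * log10(343450) = 110.72 dB


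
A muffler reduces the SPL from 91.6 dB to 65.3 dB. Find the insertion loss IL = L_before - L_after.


Insertion loss = SPL without muffler - SPL with muffler
IL = 91.6 - 65.3 = 26.3 dB


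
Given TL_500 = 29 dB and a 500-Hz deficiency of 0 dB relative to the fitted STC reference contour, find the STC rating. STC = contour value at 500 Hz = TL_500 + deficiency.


By ASTM E413, STC = value of the fitted reference contour at 500 Hz.
Contour value at 500 Hz = TL_500 + deficiency = 29 + 0 = 29
STC = 29


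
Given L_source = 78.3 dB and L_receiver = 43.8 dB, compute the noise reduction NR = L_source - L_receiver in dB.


NR = L_source - L_receiver (difference between source and receiving room levels)
NR = 78.3 - 43.8 = 34.5 dB


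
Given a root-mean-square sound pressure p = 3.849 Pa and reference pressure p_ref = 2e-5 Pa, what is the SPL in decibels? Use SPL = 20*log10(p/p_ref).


p / p_ref = 3.849 / 2e-5 = 192450
SPL = 20 * log10(192450) = 105.69 dB


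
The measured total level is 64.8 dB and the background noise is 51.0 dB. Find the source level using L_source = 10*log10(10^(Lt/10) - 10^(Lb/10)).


10^(64.8/10) = 3.01995e+06
10^(51.0/10) = 125893
Difference = 3.01995e+06 - 125893 = 2.89406e+06
L_source = 10*log10(2.89406e+06) = 64.615 dB


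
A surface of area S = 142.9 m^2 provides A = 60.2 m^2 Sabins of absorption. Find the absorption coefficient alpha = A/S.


Absorption coefficient = absorbed power / incident power
alpha = A / S = 60.2 / 142.9 = 0.42127


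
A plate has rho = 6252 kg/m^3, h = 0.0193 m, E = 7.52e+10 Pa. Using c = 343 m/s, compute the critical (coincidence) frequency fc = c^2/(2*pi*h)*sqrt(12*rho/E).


12*rho/E = 12*6252/7.52e+10 = 9.9766e-07
sqrt(12*rho/E) = sqrt(9.9766e-07) = 0.000998829
c^2/(2*pi*h) = 343^2/(2*pi*0.0193) = 970177
fc = 970177 * 0.000998829 = 969.04 Hz


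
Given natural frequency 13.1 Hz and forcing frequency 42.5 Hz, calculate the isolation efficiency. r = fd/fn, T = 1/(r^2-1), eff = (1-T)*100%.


r = 42.5 / 13.1 = 3.24427
r^2 - 1 = 3.24427^2 - 1 = 9.52529
T = 1/9.52529 = 0.104984
Efficiency = (1 - 0.104984)*100 = 89.502 %


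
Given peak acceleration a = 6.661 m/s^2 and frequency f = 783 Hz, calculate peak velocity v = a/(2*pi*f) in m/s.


omega = 2*pi*f = 2*pi*783 = 4919.73 rad/s
v = a / omega = 6.661 / 4919.73 = 0.0013539 m/s


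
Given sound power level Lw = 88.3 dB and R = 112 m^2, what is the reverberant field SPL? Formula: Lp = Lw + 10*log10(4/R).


4/R = 4/112 = 0.0357143
Lp = 88.3 + 10*log10(0.0357143) = 73.828 dB


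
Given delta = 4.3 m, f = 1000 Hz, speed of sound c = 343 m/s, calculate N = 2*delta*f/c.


N = 2*delta*f/c = 2*delta/lambda, where lambda = c/f
lambda = 343 / 1000 = 0.343 m
N = 2 * 4.3 / 0.343 = 25.073


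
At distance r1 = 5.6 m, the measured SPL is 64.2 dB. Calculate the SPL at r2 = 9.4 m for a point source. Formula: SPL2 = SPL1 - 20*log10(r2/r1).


r2/r1 = 9.4/5.6 = 1.67857
Correction = 20*log10(1.67857) = 4.49879 dB
SPL2 = 64.2 - 4.49879 = 59.701 dB


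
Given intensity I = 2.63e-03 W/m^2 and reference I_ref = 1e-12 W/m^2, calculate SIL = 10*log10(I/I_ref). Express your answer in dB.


I / I_ref = 2.63e-03 / 1e-12 = 2.63e+09
SIL = 10 * log10(2.63e+09) = 94.2 dB


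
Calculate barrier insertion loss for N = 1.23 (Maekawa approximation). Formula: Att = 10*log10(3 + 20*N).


3 + 20*N = 3 + 20*1.23 = 27.6
Att = 10*log10(27.6) = 14.409 dB


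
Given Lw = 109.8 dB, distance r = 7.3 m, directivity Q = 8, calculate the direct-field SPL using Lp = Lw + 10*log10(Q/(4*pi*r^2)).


4*pi*r^2 = 4*pi*7.3^2 = 669.662 m^2
Q / (4*pi*r^2) = 8 / 669.662 = 0.0119463
Lp = 109.8 + 10*log10(0.0119463) = 90.572 dB


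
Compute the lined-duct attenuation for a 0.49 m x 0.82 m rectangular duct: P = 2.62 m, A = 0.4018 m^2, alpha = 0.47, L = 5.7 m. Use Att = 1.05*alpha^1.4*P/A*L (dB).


alpha^1.4 = 0.47^1.4 = 0.347486
Attenuation rate = 1.05 * alpha^1.4 * P / A
= 1.05 * 0.347486 * 2.62 / 0.4018 = 2.37913 dB/m
Total Att = 2.37913 * 5.7 = 13.561 dB


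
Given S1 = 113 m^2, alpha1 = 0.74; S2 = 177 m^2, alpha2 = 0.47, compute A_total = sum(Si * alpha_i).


113 * 0.74 = 83.62
177 * 0.47 = 83.19
A_total = 83.62 + 83.19 = 166.81 m^2


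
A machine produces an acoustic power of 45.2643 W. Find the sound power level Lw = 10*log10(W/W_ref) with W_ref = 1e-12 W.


W / W_ref = 45.2643 / 1e-12 = 4.52643e+13
Lw = 10 * log10(4.52643e+13) = 136.56 dB


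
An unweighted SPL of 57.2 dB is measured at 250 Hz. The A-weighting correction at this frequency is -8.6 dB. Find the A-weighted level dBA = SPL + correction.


A-weighting table: 250 Hz -> -8.6 dB correction
SPL_A = SPL + correction = 57.2 + (-8.6) = 48.6 dBA


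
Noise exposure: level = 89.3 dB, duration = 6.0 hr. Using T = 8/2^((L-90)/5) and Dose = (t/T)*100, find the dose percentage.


T_allowed = 8 / 2^((89.3 - 90)/5) = 8.81524 hr
Dose = 6.0 / 8.81524 * 100 = 68.064 %


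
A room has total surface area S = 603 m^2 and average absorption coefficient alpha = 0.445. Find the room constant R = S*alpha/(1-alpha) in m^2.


R = 603 * 0.445 / (1 - 0.445) = 483.49 m^2


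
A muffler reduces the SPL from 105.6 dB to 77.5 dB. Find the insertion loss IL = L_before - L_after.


Insertion loss = SPL without muffler - SPL with muffler
IL = 105.6 - 77.5 = 28.1 dB


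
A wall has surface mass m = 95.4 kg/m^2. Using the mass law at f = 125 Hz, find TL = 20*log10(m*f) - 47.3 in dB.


m * f = 95.4 * 125 = 11925
20*log10(11925) = 81.5292 dB
TL = 81.5292 - 47.3 = 34.229 dB


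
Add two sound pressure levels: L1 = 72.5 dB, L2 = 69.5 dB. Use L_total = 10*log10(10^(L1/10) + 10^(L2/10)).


10^(72.5/10) = 1.77828e+07
10^(69.5/10) = 8.91251e+06
Sum = 1.77828e+07 + 8.91251e+06 = 2.66953e+07
L_total = 10*log10(2.66953e+07) = 74.264 dB


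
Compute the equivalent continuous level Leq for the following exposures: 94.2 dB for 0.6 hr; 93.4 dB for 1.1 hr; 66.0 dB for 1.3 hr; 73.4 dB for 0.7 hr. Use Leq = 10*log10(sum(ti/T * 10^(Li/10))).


T_total = 0.6 + 1.1 + 1.3 + 0.7 = 3.7 hr
(0.6/3.7) * 10^(94.2/10) = 4.2653e+08
(1.1/3.7) * 10^(93.4/10) = 6.50416e+08
(1.3/3.7) * 10^(66.0/10) = 1.39875e+06
(0.7/3.7) * 10^(73.4/10) = 4.13901e+06
Sum = 4.2653e+08 + 6.50416e+08 + 1.39875e+06 + 4.13901e+06 = 1.08248e+09
Leq = 10*log10(1.08248e+09) = 90.344 dB


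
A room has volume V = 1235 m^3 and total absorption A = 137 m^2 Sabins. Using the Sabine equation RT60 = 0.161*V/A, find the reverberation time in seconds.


RT60 = 0.161 * 1235 / 137 = 1.4514 s


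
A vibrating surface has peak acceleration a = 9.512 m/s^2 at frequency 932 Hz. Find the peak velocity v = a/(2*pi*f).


omega = 2*pi*f = 2*pi*932 = 5855.93 rad/s
v = a / omega = 9.512 / 5855.93 = 0.0016243 m/s


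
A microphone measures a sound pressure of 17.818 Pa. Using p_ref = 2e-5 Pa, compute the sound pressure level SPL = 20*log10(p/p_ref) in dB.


p / p_ref = 17.818 / 2e-5 = 890900
SPL = 20 * log10(890900) = 119 dB


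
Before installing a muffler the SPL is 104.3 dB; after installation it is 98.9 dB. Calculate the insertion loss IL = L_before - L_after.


Insertion loss = SPL without muffler - SPL with muffler
IL = 104.3 - 98.9 = 5.4 dB


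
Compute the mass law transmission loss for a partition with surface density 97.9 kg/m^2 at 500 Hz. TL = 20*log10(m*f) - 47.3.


m * f = 97.9 * 500 = 48950
20*log10(48950) = 93.7951 dB
TL = 93.7951 - 47.3 = 46.495 dB


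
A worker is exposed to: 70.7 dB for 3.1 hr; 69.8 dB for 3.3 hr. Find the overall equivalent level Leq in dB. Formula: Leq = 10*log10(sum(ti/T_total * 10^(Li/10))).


T_total = 3.1 + 3.3 = 6.4 hr
(3.1/6.4) * 10^(70.7/10) = 5.69091e+06
(3.3/6.4) * 10^(69.8/10) = 4.92418e+06
Sum = 5.69091e+06 + 4.92418e+06 = 1.06151e+07
Leq = 10*log10(1.06151e+07) = 70.259 dB


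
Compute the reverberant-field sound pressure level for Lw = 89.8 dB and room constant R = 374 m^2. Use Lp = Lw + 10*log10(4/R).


4/R = 4/374 = 0.0106952
Lp = 89.8 + 10*log10(0.0106952) = 70.092 dB


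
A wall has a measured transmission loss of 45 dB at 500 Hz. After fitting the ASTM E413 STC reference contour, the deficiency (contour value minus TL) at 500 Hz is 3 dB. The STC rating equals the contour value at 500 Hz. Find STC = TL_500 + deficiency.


By ASTM E413, STC = value of the fitted reference contour at 500 Hz.
Contour value at 500 Hz = TL_500 + deficiency = 45 + 3 = 48
STC = 48


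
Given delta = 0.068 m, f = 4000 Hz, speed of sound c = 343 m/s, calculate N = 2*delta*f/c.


N = 2*delta*f/c = 2*delta/lambda, where lambda = c/f
lambda = 343 / 4000 = 0.08575 m
N = 2 * 0.068 / 0.08575 = 1.586


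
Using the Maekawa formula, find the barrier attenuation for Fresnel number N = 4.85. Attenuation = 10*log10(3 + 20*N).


3 + 20*N = 3 + 20*4.85 = 100
Att = 10*log10(100) = 20 dB


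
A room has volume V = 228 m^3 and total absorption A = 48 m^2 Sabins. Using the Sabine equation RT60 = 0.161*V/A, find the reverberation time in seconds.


RT60 = 0.161 * 228 / 48 = 0.76475 s


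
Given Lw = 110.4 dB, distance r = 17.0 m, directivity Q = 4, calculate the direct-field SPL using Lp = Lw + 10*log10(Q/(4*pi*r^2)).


4*pi*r^2 = 4*pi*17.0^2 = 3631.68 m^2
Q / (4*pi*r^2) = 4 / 3631.68 = 0.00110142
Lp = 110.4 + 10*log10(0.00110142) = 80.82 dB


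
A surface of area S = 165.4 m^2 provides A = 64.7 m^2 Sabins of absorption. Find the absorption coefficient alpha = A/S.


Absorption coefficient = absorbed power / incident power
alpha = A / S = 64.7 / 165.4 = 0.39117


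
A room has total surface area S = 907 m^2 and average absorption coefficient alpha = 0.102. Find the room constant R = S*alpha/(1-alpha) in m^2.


R = 907 * 0.102 / (1 - 0.102) = 103.02 m^2


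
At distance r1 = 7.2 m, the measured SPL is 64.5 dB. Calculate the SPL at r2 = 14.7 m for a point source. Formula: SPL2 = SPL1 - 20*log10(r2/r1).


r2/r1 = 14.7/7.2 = 2.04167
Correction = 20*log10(2.04167) = 6.19971 dB
SPL2 = 64.5 - 6.19971 = 58.3 dB


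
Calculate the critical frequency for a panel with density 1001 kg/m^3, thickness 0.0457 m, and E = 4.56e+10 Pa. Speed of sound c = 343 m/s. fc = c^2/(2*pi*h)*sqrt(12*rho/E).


12*rho/E = 12*1001/4.56e+10 = 2.63421e-07
sqrt(12*rho/E) = sqrt(2.63421e-07) = 0.000513246
c^2/(2*pi*h) = 343^2/(2*pi*0.0457) = 409725
fc = 409725 * 0.000513246 = 210.29 Hz


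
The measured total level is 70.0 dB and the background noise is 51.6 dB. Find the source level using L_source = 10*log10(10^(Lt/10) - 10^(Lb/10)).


10^(70.0/10) = 1e+07
10^(51.6/10) = 144544
Difference = 1e+07 - 144544 = 9.85546e+06
L_source = 10*log10(9.85546e+06) = 69.937 dB


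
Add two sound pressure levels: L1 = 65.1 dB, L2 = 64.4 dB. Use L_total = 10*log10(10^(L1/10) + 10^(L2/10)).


10^(65.1/10) = 3.23594e+06
10^(64.4/10) = 2.75423e+06
Sum = 3.23594e+06 + 2.75423e+06 = 5.99017e+06
L_total = 10*log10(5.99017e+06) = 67.774 dB


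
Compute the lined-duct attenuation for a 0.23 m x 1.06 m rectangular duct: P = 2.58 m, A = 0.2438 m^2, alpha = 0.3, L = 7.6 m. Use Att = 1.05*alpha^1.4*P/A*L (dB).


alpha^1.4 = 0.3^1.4 = 0.18534
Attenuation rate = 1.05 * alpha^1.4 * P / A
= 1.05 * 0.18534 * 2.58 / 0.2438 = 2.05942 dB/m
Total Att = 2.05942 * 7.6 = 15.652 dB


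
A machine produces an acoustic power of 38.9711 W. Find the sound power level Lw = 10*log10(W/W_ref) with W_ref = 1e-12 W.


W / W_ref = 38.9711 / 1e-12 = 3.89711e+13
Lw = 10 * log10(3.89711e+13) = 135.91 dB


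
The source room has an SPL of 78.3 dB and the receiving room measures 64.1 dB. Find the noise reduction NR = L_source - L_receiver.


NR = L_source - L_receiver (difference between source and receiving room levels)
NR = 78.3 - 64.1 = 14.2 dB


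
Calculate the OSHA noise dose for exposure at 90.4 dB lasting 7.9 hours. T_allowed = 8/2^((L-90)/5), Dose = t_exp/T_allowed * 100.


T_allowed = 8 / 2^((90.4 - 90)/5) = 7.56846 hr
Dose = 7.9 / 7.56846 * 100 = 104.38 %


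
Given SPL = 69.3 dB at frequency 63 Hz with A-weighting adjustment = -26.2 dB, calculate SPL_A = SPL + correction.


A-weighting table: 63 Hz -> -26.2 dB correction
SPL_A = SPL + correction = 69.3 + (-26.2) = 43.1 dBA


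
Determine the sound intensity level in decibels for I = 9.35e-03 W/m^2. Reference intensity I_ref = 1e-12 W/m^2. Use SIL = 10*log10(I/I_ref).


I / I_ref = 9.35e-03 / 1e-12 = 9.35e+09
SIL = 10 * log10(9.35e+09) = 99.708 dB


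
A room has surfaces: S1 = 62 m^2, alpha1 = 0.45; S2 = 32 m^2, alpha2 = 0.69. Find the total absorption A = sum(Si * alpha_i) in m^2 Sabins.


62 * 0.45 = 27.9
32 * 0.69 = 22.08
A_total = 27.9 + 22.08 = 49.98 m^2


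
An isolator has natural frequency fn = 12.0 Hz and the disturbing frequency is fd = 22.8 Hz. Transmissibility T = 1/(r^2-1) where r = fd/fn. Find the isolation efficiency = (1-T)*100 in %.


r = 22.8 / 12.0 = 1.9
r^2 - 1 = 1.9^2 - 1 = 2.61
T = 1/2.61 = 0.383142
Efficiency = (1 - 0.383142)*100 = 61.686 %


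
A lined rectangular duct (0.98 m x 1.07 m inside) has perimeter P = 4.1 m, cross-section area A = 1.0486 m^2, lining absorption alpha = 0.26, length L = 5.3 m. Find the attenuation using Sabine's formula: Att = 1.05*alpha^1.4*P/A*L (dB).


alpha^1.4 = 0.26^1.4 = 0.151692
Attenuation rate = 1.05 * alpha^1.4 * P / A
= 1.05 * 0.151692 * 4.1 / 1.0486 = 0.622768 dB/m
Total Att = 0.622768 * 5.3 = 3.3007 dB


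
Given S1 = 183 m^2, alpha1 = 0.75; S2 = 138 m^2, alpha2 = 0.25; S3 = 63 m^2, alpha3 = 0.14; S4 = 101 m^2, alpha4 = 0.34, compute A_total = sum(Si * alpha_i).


183 * 0.75 = 137.25
138 * 0.25 = 34.5
63 * 0.14 = 8.82
101 * 0.34 = 34.34
A_total = 137.25 + 34.5 + 8.82 + 34.34 = 214.91 m^2


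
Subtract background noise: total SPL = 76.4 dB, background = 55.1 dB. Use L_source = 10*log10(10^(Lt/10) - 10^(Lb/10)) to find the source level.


10^(76.4/10) = 4.36516e+07
10^(55.1/10) = 323594
Difference = 4.36516e+07 - 323594 = 4.3328e+07
L_source = 10*log10(4.3328e+07) = 76.368 dB


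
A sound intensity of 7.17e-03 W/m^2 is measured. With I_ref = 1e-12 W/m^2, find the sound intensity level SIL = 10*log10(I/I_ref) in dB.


I / I_ref = 7.17e-03 / 1e-12 = 7.17e+09
SIL = 10 * log10(7.17e+09) = 98.555 dB


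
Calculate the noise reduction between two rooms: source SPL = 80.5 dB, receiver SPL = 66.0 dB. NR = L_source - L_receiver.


NR = L_source - L_receiver (difference between source and receiving room levels)
NR = 80.5 - 66.0 = 14.5 dB


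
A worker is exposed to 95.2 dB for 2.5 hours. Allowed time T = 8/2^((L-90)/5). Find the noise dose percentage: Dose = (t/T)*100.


T_allowed = 8 / 2^((95.2 - 90)/5) = 3.89062 hr
Dose = 2.5 / 3.89062 * 100 = 64.257 %


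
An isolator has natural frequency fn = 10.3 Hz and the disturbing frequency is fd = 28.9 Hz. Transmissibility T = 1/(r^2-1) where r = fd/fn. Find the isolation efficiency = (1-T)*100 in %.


r = 28.9 / 10.3 = 2.80583
r^2 - 1 = 2.80583^2 - 1 = 6.87268
T = 1/6.87268 = 0.145504
Efficiency = (1 - 0.145504)*100 = 85.45 %


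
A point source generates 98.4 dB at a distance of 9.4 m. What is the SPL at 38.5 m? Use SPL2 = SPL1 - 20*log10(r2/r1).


r2/r1 = 38.5/9.4 = 4.09574
Correction = 20*log10(4.09574) = 12.2466 dB
SPL2 = 98.4 - 12.2466 = 86.153 dB


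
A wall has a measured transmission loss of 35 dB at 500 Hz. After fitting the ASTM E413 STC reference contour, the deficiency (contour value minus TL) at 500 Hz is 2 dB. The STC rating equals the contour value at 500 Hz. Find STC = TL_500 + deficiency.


By ASTM E413, STC = value of the fitted reference contour at 500 Hz.
Contour value at 500 Hz = TL_500 + deficiency = 35 + 2 = 37
STC = 37


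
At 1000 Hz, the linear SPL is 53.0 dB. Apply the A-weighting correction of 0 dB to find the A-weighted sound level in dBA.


A-weighting table: 1000 Hz -> 0 dB correction
SPL_A = SPL + correction = 53.0 + (0) = 53 dBA


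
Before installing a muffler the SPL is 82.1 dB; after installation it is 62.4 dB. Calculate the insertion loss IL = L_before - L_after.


Insertion loss = SPL without muffler - SPL with muffler
IL = 82.1 - 62.4 = 19.7 dB


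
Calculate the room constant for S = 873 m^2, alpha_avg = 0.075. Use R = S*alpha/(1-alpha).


R = 873 * 0.075 / (1 - 0.075) = 70.784 m^2


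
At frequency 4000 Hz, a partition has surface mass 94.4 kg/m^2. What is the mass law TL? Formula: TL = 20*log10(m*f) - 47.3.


m * f = 94.4 * 4000 = 377600
20*log10(377600) = 111.541 dB
TL = 111.541 - 47.3 = 64.241 dB


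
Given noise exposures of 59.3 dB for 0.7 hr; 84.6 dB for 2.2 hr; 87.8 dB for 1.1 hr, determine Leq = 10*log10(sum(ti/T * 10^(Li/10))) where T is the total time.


T_total = 0.7 + 2.2 + 1.1 = 4.0 hr
(0.7/4.0) * 10^(59.3/10) = 148949
(2.2/4.0) * 10^(84.6/10) = 1.58622e+08
(1.1/4.0) * 10^(87.8/10) = 1.65704e+08
Sum = 148949 + 1.58622e+08 + 1.65704e+08 = 3.24475e+08
Leq = 10*log10(3.24475e+08) = 85.112 dB


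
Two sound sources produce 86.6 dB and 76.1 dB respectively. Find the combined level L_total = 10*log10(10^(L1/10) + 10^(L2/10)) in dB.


10^(86.6/10) = 4.57088e+08
10^(76.1/10) = 4.0738e+07
Sum = 4.57088e+08 + 4.0738e+07 = 4.97826e+08
L_total = 10*log10(4.97826e+08) = 86.971 dB


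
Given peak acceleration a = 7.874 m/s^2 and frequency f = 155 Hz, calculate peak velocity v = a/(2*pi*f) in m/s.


omega = 2*pi*f = 2*pi*155 = 973.894 rad/s
v = a / omega = 7.874 / 973.894 = 0.0080851 m/s


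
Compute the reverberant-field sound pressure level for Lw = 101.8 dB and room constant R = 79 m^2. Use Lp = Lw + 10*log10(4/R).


4/R = 4/79 = 0.0506329
Lp = 101.8 + 10*log10(0.0506329) = 88.844 dB


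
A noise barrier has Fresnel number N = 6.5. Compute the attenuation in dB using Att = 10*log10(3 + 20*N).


3 + 20*N = 3 + 20*6.5 = 133
Att = 10*log10(133) = 21.239 dB


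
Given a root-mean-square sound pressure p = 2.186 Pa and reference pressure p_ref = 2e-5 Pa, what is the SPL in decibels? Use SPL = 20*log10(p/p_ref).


p / p_ref = 2.186 / 2e-5 = 109300
SPL = 20 * log10(109300) = 100.77 dB


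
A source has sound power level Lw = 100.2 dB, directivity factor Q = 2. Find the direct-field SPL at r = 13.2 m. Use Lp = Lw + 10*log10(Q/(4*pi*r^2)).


4*pi*r^2 = 4*pi*13.2^2 = 2189.56 m^2
Q / (4*pi*r^2) = 2 / 2189.56 = 0.000913426
Lp = 100.2 + 10*log10(0.000913426) = 69.807 dB


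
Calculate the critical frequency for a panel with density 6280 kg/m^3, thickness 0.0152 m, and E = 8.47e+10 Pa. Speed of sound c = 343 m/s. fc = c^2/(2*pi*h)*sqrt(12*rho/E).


12*rho/E = 12*6280/8.47e+10 = 8.89728e-07
sqrt(12*rho/E) = sqrt(8.89728e-07) = 0.000943254
c^2/(2*pi*h) = 343^2/(2*pi*0.0152) = 1.23187e+06
fc = 1.23187e+06 * 0.000943254 = 1162 Hz


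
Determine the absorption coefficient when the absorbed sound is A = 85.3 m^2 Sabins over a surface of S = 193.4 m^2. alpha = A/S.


Absorption coefficient = absorbed power / incident power
alpha = A / S = 85.3 / 193.4 = 0.44105


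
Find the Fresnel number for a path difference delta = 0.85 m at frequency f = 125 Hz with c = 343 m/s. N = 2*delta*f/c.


N = 2*delta*f/c = 2*delta/lambda, where lambda = c/f
lambda = 343 / 125 = 2.744 m
N = 2 * 0.85 / 2.744 = 0.61953


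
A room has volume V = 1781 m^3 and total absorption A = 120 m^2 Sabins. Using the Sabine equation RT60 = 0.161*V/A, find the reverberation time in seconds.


RT60 = 0.161 * 1781 / 120 = 2.3895 s


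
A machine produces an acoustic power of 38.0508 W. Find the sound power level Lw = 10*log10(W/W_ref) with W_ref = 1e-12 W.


W / W_ref = 38.0508 / 1e-12 = 3.80508e+13
Lw = 10 * log10(3.80508e+13) = 135.8 dB


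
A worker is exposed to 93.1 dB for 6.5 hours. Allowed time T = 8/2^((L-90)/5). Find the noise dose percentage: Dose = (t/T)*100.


T_allowed = 8 / 2^((93.1 - 90)/5) = 5.20537 hr
Dose = 6.5 / 5.20537 * 100 = 124.87 %


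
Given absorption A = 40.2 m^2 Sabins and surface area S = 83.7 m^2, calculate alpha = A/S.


Absorption coefficient = absorbed power / incident power
alpha = A / S = 40.2 / 83.7 = 0.48029


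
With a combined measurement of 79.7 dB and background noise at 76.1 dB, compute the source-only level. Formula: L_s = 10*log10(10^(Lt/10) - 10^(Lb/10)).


10^(79.7/10) = 9.33254e+07
10^(76.1/10) = 4.0738e+07
Difference = 9.33254e+07 - 4.0738e+07 = 5.25874e+07
L_source = 10*log10(5.25874e+07) = 77.209 dB


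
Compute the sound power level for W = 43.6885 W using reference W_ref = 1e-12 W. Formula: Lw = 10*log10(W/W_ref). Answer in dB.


W / W_ref = 43.6885 / 1e-12 = 4.36885e+13
Lw = 10 * log10(4.36885e+13) = 136.4 dB


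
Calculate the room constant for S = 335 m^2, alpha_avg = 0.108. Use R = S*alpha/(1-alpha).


R = 335 * 0.108 / (1 - 0.108) = 40.561 m^2


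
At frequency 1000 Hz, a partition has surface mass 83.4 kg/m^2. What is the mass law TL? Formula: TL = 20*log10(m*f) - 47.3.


m * f = 83.4 * 1000 = 83400
20*log10(83400) = 98.4233 dB
TL = 98.4233 - 47.3 = 51.123 dB


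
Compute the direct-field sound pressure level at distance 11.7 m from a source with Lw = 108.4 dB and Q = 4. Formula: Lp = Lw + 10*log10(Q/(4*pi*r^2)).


4*pi*r^2 = 4*pi*11.7^2 = 1720.21 m^2
Q / (4*pi*r^2) = 4 / 1720.21 = 0.0023253
Lp = 108.4 + 10*log10(0.0023253) = 82.065 dB


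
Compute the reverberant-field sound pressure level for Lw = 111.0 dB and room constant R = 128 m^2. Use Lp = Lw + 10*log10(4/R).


4/R = 4/128 = 0.03125
Lp = 111.0 + 10*log10(0.03125) = 95.949 dB


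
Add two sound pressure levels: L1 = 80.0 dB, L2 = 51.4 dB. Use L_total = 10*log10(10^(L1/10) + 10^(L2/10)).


10^(80.0/10) = 1e+08
10^(51.4/10) = 138038
Sum = 1e+08 + 138038 = 1.00138e+08
L_total = 10*log10(1.00138e+08) = 80.006 dB


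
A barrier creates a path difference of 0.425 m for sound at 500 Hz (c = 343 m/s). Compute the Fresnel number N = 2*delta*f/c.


N = 2*delta*f/c = 2*delta/lambda, where lambda = c/f
lambda = 343 / 500 = 0.686 m
N = 2 * 0.425 / 0.686 = 1.2391


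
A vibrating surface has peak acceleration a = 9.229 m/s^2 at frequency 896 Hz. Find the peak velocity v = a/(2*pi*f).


omega = 2*pi*f = 2*pi*896 = 5629.73 rad/s
v = a / omega = 9.229 / 5629.73 = 0.0016393 m/s


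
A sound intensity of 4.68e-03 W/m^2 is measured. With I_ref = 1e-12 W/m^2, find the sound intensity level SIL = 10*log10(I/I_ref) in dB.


I / I_ref = 4.68e-03 / 1e-12 = 4.68e+09
SIL = 10 * log10(4.68e+09) = 96.702 dB


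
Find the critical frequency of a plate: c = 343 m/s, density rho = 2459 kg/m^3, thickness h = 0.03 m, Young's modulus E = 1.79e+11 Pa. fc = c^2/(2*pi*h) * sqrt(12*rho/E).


12*rho/E = 12*2459/1.79e+11 = 1.64849e-07
sqrt(12*rho/E) = sqrt(1.64849e-07) = 0.000406016
c^2/(2*pi*h) = 343^2/(2*pi*0.03) = 624147
fc = 624147 * 0.000406016 = 253.41 Hz


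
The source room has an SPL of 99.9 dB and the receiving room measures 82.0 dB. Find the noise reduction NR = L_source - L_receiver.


NR = L_source - L_receiver (difference between source and receiving room levels)
NR = 99.9 - 82.0 = 17.9 dB


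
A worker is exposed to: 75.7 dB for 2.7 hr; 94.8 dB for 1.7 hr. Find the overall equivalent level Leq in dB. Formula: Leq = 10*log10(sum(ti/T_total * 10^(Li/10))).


T_total = 2.7 + 1.7 = 4.4 hr
(2.7/4.4) * 10^(75.7/10) = 2.27988e+07
(1.7/4.4) * 10^(94.8/10) = 1.1668e+09
Sum = 2.27988e+07 + 1.1668e+09 = 1.1896e+09
Leq = 10*log10(1.1896e+09) = 90.754 dB


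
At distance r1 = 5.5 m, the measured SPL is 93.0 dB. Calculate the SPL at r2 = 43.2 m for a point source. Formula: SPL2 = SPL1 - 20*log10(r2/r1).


r2/r1 = 43.2/5.5 = 7.85455
Correction = 20*log10(7.85455) = 17.9024 dB
SPL2 = 93.0 - 17.9024 = 75.098 dB


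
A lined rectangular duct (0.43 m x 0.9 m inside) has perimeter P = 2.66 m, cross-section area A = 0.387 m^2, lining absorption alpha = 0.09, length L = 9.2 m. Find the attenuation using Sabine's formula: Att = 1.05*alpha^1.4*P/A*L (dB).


alpha^1.4 = 0.09^1.4 = 0.034351
Attenuation rate = 1.05 * alpha^1.4 * P / A
= 1.05 * 0.034351 * 2.66 / 0.387 = 0.247913 dB/m
Total Att = 0.247913 * 9.2 = 2.2808 dB


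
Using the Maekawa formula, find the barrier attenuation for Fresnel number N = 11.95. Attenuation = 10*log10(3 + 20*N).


3 + 20*N = 3 + 20*11.95 = 242
Att = 10*log10(242) = 23.838 dB


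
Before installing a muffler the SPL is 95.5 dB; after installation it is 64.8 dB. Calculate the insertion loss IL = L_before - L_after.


Insertion loss = SPL without muffler - SPL with muffler
IL = 95.5 - 64.8 = 30.7 dB


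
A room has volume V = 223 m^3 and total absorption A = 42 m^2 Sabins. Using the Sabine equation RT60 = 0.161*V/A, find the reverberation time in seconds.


RT60 = 0.161 * 223 / 42 = 0.85483 s


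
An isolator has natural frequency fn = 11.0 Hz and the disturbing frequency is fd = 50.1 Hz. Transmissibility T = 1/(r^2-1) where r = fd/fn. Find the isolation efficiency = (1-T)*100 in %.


r = 50.1 / 11.0 = 4.55455
r^2 - 1 = 4.55455^2 - 1 = 19.7439
T = 1/19.7439 = 0.0506486
Efficiency = (1 - 0.0506486)*100 = 94.935 %


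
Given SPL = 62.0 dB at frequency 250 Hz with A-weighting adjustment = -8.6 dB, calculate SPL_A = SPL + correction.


A-weighting table: 250 Hz -> -8.6 dB correction
SPL_A = SPL + correction = 62.0 + (-8.6) = 53.4 dBA


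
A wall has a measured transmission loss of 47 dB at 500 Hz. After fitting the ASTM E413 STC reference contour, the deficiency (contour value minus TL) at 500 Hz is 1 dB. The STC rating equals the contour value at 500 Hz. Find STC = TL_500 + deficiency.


By ASTM E413, STC = value of the fitted reference contour at 500 Hz.
Contour value at 500 Hz = TL_500 + deficiency = 47 + 1 = 48
STC = 48


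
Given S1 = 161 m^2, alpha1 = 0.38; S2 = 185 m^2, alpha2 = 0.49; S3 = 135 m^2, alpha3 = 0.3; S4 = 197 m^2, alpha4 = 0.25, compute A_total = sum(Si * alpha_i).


161 * 0.38 = 61.18
185 * 0.49 = 90.65
135 * 0.3 = 40.5
197 * 0.25 = 49.25
A_total = 61.18 + 90.65 + 40.5 + 49.25 = 241.58 m^2


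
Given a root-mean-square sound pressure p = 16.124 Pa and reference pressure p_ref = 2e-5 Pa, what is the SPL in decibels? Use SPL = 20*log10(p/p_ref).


p / p_ref = 16.124 / 2e-5 = 806200
SPL = 20 * log10(806200) = 118.13 dB


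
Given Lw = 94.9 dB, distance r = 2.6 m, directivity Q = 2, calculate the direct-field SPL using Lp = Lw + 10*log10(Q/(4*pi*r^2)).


4*pi*r^2 = 4*pi*2.6^2 = 84.9487 m^2
Q / (4*pi*r^2) = 2 / 84.9487 = 0.0235436
Lp = 94.9 + 10*log10(0.0235436) = 78.619 dB


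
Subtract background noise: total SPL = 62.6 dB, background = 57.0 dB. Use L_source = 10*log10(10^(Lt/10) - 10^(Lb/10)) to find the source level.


10^(62.6/10) = 1.8197e+06
10^(57.0/10) = 501187
Difference = 1.8197e+06 - 501187 = 1.31851e+06
L_source = 10*log10(1.31851e+06) = 61.201 dB


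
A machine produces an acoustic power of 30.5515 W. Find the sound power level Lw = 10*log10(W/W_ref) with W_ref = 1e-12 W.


W / W_ref = 30.5515 / 1e-12 = 3.05515e+13
Lw = 10 * log10(3.05515e+13) = 134.85 dB


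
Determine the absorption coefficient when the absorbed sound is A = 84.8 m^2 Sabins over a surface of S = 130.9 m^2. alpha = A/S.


Absorption coefficient = absorbed power / incident power
alpha = A / S = 84.8 / 130.9 = 0.64782


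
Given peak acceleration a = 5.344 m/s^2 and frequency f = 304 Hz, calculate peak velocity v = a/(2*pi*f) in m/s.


omega = 2*pi*f = 2*pi*304 = 1910.09 rad/s
v = a / omega = 5.344 / 1910.09 = 0.0027978 m/s


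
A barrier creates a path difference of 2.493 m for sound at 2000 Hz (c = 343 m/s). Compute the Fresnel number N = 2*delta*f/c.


N = 2*delta*f/c = 2*delta/lambda, where lambda = c/f
lambda = 343 / 2000 = 0.1715 m
N = 2 * 2.493 / 0.1715 = 29.073


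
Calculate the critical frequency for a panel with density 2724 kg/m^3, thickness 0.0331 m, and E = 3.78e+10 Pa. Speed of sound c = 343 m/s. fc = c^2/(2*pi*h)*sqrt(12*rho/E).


12*rho/E = 12*2724/3.78e+10 = 8.64762e-07
sqrt(12*rho/E) = sqrt(8.64762e-07) = 0.000929926
c^2/(2*pi*h) = 343^2/(2*pi*0.0331) = 565692
fc = 565692 * 0.000929926 = 526.05 Hz


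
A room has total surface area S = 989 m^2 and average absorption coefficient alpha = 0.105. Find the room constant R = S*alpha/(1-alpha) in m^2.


R = 989 * 0.105 / (1 - 0.105) = 116.03 m^2


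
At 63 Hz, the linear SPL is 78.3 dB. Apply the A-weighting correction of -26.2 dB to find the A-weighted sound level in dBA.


A-weighting table: 63 Hz -> -26.2 dB correction
SPL_A = SPL + correction = 78.3 + (-26.2) = 52.1 dBA


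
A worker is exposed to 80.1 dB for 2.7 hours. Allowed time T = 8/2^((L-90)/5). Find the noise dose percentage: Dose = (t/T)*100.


T_allowed = 8 / 2^((80.1 - 90)/5) = 31.5594 hr
Dose = 2.7 / 31.5594 * 100 = 8.5553 %


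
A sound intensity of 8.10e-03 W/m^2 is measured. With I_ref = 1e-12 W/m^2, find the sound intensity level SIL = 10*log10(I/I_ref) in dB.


I / I_ref = 8.10e-03 / 1e-12 = 8.1e+09
SIL = 10 * log10(8.1e+09) = 99.085 dB


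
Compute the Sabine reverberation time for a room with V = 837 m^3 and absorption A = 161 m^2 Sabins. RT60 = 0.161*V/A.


RT60 = 0.161 * 837 / 161 = 0.837 s


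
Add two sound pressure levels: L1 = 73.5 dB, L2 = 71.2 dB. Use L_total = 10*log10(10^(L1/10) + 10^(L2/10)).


10^(73.5/10) = 2.23872e+07
10^(71.2/10) = 1.31826e+07
Sum = 2.23872e+07 + 1.31826e+07 = 3.55698e+07
L_total = 10*log10(3.55698e+07) = 75.511 dB


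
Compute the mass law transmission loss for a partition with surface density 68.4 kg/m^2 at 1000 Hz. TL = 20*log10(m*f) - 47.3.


m * f = 68.4 * 1000 = 68400
20*log10(68400) = 96.7011 dB
TL = 96.7011 - 47.3 = 49.401 dB


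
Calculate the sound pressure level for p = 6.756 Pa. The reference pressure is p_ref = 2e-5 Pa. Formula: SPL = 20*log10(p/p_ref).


p / p_ref = 6.756 / 2e-5 = 337800
SPL = 20 * log10(337800) = 110.57 dB


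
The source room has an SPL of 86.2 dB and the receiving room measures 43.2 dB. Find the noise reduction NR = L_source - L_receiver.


NR = L_source - L_receiver (difference between source and receiving room levels)
NR = 86.2 - 43.2 = 43 dB


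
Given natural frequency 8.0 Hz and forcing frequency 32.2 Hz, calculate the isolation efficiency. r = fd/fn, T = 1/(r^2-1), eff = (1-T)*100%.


r = 32.2 / 8.0 = 4.025
r^2 - 1 = 4.025^2 - 1 = 15.2006
T = 1/15.2006 = 0.0657869
Efficiency = (1 - 0.0657869)*100 = 93.421 %


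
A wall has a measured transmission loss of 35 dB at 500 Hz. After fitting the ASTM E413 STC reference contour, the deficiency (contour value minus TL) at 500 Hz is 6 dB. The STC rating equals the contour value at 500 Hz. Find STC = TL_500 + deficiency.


By ASTM E413, STC = value of the fitted reference contour at 500 Hz.
Contour value at 500 Hz = TL_500 + deficiency = 35 + 6 = 41
STC = 41


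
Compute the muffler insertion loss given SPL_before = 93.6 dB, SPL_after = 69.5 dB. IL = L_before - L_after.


Insertion loss = SPL without muffler - SPL with muffler
IL = 93.6 - 69.5 = 24.1 dB


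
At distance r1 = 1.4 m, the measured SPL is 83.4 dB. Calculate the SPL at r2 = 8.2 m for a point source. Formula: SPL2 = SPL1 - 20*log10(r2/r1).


r2/r1 = 8.2/1.4 = 5.85714
Correction = 20*log10(5.85714) = 15.3537 dB
SPL2 = 83.4 - 15.3537 = 68.046 dB


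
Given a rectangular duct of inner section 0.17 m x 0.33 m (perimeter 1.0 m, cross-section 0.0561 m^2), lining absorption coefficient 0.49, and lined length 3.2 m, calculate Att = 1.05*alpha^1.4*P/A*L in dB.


alpha^1.4 = 0.49^1.4 = 0.368362
Attenuation rate = 1.05 * alpha^1.4 * P / A
= 1.05 * 0.368362 * 1.0 / 0.0561 = 6.89448 dB/m
Total Att = 6.89448 * 3.2 = 22.062 dB


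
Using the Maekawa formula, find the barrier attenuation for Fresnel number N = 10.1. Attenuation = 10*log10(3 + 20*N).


3 + 20*N = 3 + 20*10.1 = 205
Att = 10*log10(205) = 23.118 dB


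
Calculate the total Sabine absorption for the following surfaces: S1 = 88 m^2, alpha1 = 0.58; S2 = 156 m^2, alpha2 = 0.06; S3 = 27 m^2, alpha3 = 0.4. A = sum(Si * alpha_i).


88 * 0.58 = 51.04
156 * 0.06 = 9.36
27 * 0.4 = 10.8
A_total = 51.04 + 9.36 + 10.8 = 71.2 m^2


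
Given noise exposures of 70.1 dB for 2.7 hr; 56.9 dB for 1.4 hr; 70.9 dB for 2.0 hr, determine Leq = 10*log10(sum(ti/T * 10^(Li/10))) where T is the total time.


T_total = 2.7 + 1.4 + 2.0 = 6.1 hr
(2.7/6.1) * 10^(70.1/10) = 4.52933e+06
(1.4/6.1) * 10^(56.9/10) = 112408
(2.0/6.1) * 10^(70.9/10) = 4.03367e+06
Sum = 4.52933e+06 + 112408 + 4.03367e+06 = 8.67541e+06
Leq = 10*log10(8.67541e+06) = 69.383 dB


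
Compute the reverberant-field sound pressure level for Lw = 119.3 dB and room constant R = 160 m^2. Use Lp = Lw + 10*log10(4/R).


4/R = 4/160 = 0.025
Lp = 119.3 + 10*log10(0.025) = 103.28 dB


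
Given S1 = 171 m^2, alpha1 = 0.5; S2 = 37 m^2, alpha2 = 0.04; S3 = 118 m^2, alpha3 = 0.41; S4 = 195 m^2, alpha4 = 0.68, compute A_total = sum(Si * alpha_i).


171 * 0.5 = 85.5
37 * 0.04 = 1.48
118 * 0.41 = 48.38
195 * 0.68 = 132.6
A_total = 85.5 + 1.48 + 48.38 + 132.6 = 267.96 m^2


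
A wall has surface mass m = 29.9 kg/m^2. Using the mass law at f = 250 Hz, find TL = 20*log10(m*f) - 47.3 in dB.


m * f = 29.9 * 250 = 7475
20*log10(7475) = 77.4722 dB
TL = 77.4722 - 47.3 = 30.172 dB


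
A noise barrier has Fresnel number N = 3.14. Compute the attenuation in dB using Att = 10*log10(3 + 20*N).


3 + 20*N = 3 + 20*3.14 = 65.8
Att = 10*log10(65.8) = 18.182 dB


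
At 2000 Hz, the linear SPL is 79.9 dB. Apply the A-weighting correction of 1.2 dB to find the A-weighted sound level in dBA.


A-weighting table: 2000 Hz -> 1.2 dB correction
SPL_A = SPL + correction = 79.9 + (1.2) = 81.1 dBA


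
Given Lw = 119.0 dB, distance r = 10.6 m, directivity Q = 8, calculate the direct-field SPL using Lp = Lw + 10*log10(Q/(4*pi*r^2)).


4*pi*r^2 = 4*pi*10.6^2 = 1411.96 m^2
Q / (4*pi*r^2) = 8 / 1411.96 = 0.00566588
Lp = 119.0 + 10*log10(0.00566588) = 96.533 dB


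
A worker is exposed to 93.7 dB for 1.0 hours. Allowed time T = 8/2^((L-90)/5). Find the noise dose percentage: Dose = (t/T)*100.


T_allowed = 8 / 2^((93.7 - 90)/5) = 4.78991 hr
Dose = 1.0 / 4.78991 * 100 = 20.877 %


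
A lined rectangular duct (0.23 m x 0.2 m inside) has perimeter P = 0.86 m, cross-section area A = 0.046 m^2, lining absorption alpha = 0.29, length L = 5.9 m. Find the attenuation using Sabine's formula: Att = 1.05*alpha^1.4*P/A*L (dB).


alpha^1.4 = 0.29^1.4 = 0.176749
Attenuation rate = 1.05 * alpha^1.4 * P / A
= 1.05 * 0.176749 * 0.86 / 0.046 = 3.46966 dB/m
Total Att = 3.46966 * 5.9 = 20.471 dB


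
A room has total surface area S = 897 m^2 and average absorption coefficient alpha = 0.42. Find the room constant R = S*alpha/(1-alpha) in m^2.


R = 897 * 0.42 / (1 - 0.42) = 649.55 m^2


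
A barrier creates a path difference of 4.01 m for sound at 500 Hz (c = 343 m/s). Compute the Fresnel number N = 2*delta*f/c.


N = 2*delta*f/c = 2*delta/lambda, where lambda = c/f
lambda = 343 / 500 = 0.686 m
N = 2 * 4.01 / 0.686 = 11.691


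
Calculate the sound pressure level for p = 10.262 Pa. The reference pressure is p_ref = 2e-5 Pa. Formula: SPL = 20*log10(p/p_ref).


p / p_ref = 10.262 / 2e-5 = 513100
SPL = 20 * log10(513100) = 114.2 dB


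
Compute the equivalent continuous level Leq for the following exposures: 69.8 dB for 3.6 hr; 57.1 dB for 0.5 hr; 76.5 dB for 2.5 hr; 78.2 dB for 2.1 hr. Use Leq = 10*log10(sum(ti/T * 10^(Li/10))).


T_total = 3.6 + 0.5 + 2.5 + 2.1 = 8.7 hr
(3.6/8.7) * 10^(69.8/10) = 3.95169e+06
(0.5/8.7) * 10^(57.1/10) = 29474.8
(2.5/8.7) * 10^(76.5/10) = 1.28357e+07
(2.1/8.7) * 10^(78.2/10) = 1.59478e+07
Sum = 3.95169e+06 + 29474.8 + 1.28357e+07 + 1.59478e+07 = 3.27647e+07
Leq = 10*log10(3.27647e+07) = 75.154 dB
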